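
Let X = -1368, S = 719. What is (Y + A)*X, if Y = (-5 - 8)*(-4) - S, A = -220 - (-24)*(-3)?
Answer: 1311912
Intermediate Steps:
A = -292 (A = -220 - 1*72 = -220 - 72 = -292)
Y = -667 (Y = (-5 - 8)*(-4) - 1*719 = -13*(-4) - 719 = 52 - 719 = -667)
(Y + A)*X = (-667 - 292)*(-1368) = -959*(-1368) = 1311912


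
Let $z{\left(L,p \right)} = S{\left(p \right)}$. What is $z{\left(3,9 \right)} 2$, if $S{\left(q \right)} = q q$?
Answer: $162$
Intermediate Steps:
$S{\left(q \right)} = q^{2}$
$z{\left(L,p \right)} = p^{2}$
$z{\left(3,9 \right)} 2 = 9^{2} \cdot 2 = 81 \cdot 2 = 162$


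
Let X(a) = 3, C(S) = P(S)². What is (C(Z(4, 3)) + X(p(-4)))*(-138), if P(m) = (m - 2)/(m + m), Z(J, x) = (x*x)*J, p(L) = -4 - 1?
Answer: -96071/216 ≈ -444.77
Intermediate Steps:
p(L) = -5
Z(J, x) = J*x² (Z(J, x) = x²*J = J*x²)
P(m) = (-2 + m)/(2*m) (P(m) = (-2 + m)/((2*m)) = (-2 + m)*(1/(2*m)) = (-2 + m)/(2*m))
C(S) = (-2 + S)²/(4*S²) (C(S) = ((-2 + S)/(2*S))² = (-2 + S)²/(4*S²))
(C(Z(4, 3)) + X(p(-4)))*(-138) = ((-2 + 4*3²)²/(4*(4*3²)²) + 3)*(-138) = ((-2 + 4*9)²/(4*(4*9)²) + 3)*(-138) = ((¼)*(-2 + 36)²/36² + 3)*(-138) = ((¼)*(1/1296)*34² + 3)*(-138) = ((¼)*(1/1296)*1156 + 3)*(-138) = (289/1296 + 3)*(-138) = (4177/1296)*(-138) = -96071/216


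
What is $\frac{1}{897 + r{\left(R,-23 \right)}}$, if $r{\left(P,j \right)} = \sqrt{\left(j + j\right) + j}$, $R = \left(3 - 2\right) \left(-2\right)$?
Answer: $\frac{13}{11662} - \frac{i \sqrt{69}}{804678} \approx 0.0011147 - 1.0323 \cdot 10^{-5} i$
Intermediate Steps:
$R = -2$ ($R = 1 \left(-2\right) = -2$)
$r{\left(P,j \right)} = \sqrt{3} \sqrt{j}$ ($r{\left(P,j \right)} = \sqrt{2 j + j} = \sqrt{3 j} = \sqrt{3} \sqrt{j}$)
$\frac{1}{897 + r{\left(R,-23 \right)}} = \frac{1}{897 + \sqrt{3} \sqrt{-23}} = \frac{1}{897 + \sqrt{3} i \sqrt{23}} = \frac{1}{897 + i \sqrt{69}}$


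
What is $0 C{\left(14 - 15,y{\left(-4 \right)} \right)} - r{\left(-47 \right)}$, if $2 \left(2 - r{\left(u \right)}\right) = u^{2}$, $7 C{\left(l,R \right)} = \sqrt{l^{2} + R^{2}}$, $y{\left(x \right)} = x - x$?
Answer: $\frac{2205}{2} \approx 1102.5$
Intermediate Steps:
$y{\left(x \right)} = 0$
$C{\left(l,R \right)} = \frac{\sqrt{R^{2} + l^{2}}}{7}$ ($C{\left(l,R \right)} = \frac{\sqrt{l^{2} + R^{2}}}{7} = \frac{\sqrt{R^{2} + l^{2}}}{7}$)
$r{\left(u \right)} = 2 - \frac{u^{2}}{2}$
$0 C{\left(14 - 15,y{\left(-4 \right)} \right)} - r{\left(-47 \right)} = 0 \frac{\sqrt{0^{2} + \left(14 - 15\right)^{2}}}{7} - \left(2 - \frac{\left(-47\right)^{2}}{2}\right) = 0 \frac{\sqrt{0 + \left(-1\right)^{2}}}{7} - \left(2 - \frac{2209}{2}\right) = 0 \frac{\sqrt{0 + 1}}{7} - \left(2 - \frac{2209}{2}\right) = 0 \frac{\sqrt{1}}{7} - - \frac{2205}{2} = 0 \cdot \frac{1}{7} \cdot 1 + \frac{2205}{2} = 0 \cdot \frac{1}{7} + \frac{2205}{2} = 0 + \frac{2205}{2} = \frac{2205}{2}$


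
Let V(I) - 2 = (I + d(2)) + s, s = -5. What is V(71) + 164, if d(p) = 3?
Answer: 235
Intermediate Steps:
V(I) = I (V(I) = 2 + ((I + 3) - 5) = 2 + ((3 + I) - 5) = 2 + (-2 + I) = I)
V(71) + 164 = 71 + 164 = 235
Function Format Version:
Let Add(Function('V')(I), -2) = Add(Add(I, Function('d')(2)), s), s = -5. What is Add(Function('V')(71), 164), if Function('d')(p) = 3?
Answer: 235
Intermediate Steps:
Function('V')(I) = I (Function('V')(I) = Add(2, Add(Add(I, 3), -5)) = Add(2, Add(Add(3, I), -5)) = Add(2, Add(-2, I)) = I)
Add(Function('V')(71), 164) = Add(71, 164) = 235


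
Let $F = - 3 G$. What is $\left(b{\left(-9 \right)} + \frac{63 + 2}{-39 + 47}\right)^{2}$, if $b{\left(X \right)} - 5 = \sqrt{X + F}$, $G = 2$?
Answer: $\frac{10065}{64} + \frac{105 i \sqrt{15}}{4} \approx 157.27 + 101.67 i$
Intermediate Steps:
$F = -6$ ($F = \left(-3\right) 2 = -6$)
$b{\left(X \right)} = 5 + \sqrt{-6 + X}$ ($b{\left(X \right)} = 5 + \sqrt{X - 6} = 5 + \sqrt{-6 + X}$)
$\left(b{\left(-9 \right)} + \frac{63 + 2}{-39 + 47}\right)^{2} = \left(\left(5 + \sqrt{-6 - 9}\right) + \frac{63 + 2}{-39 + 47}\right)^{2} = \left(\left(5 + \sqrt{-15}\right) + \frac{65}{8}\right)^{2} = \left(\left(5 + i \sqrt{15}\right) + 65 \cdot \frac{1}{8}\right)^{2} = \left(\left(5 + i \sqrt{15}\right) + \frac{65}{8}\right)^{2} = \left(\frac{105}{8} + i \sqrt{15}\right)^{2}$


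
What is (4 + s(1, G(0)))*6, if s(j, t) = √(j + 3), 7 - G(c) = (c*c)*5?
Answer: 36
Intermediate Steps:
G(c) = 7 - 5*c² (G(c) = 7 - c*c*5 = 7 - c²*5 = 7 - 5*c²)
s(j, t) = √(3 + j)
(4 + s(1, G(0)))*6 = (4 + √(3 + 1))*6 = (4 + √4)*6 = (4 + 2)*6 = 6*6 = 36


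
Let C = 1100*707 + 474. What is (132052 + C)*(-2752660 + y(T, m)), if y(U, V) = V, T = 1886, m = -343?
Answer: -2505854908678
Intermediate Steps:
C = 778174 (C = 777700 + 474 = 778174)
(132052 + C)*(-2752660 + y(T, m)) = (132052 + 778174)*(-2752660 - 343) = 910226*(-2753003) = -2505854908678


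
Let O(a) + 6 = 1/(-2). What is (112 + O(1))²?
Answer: 44521/4 ≈ 11130.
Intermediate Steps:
O(a) = -13/2 (O(a) = -6 + 1/(-2) = -6 - ½ = -13/2)
(112 + O(1))² = (112 - 13/2)² = (211/2)² = 44521/4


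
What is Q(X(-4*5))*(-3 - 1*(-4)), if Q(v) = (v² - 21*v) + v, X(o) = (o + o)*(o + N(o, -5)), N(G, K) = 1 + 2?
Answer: 448800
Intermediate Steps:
N(G, K) = 3
X(o) = 2*o*(3 + o) (X(o) = (o + o)*(o + 3) = (2*o)*(3 + o) = 2*o*(3 + o))
Q(v) = v² - 20*v
Q(X(-4*5))*(-3 - 1*(-4)) = ((2*(-4*5)*(3 - 4*5))*(-20 + 2*(-4*5)*(3 - 4*5)))*(-3 - 1*(-4)) = ((2*(-20)*(3 - 20))*(-20 + 2*(-20)*(3 - 20)))*(-3 + 4) = ((2*(-20)*(-17))*(-20 + 2*(-20)*(-17)))*1 = (680*(-20 + 680))*1 = (680*660)*1 = 448800*1 = 448800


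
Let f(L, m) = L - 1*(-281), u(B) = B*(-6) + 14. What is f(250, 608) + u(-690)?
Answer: 4685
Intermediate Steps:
u(B) = 14 - 6*B (u(B) = -6*B + 14 = 14 - 6*B)
f(L, m) = 281 + L (f(L, m) = L + 281 = 281 + L)
f(250, 608) + u(-690) = (281 + 250) + (14 - 6*(-690)) = 531 + (14 + 4140) = 531 + 4154 = 4685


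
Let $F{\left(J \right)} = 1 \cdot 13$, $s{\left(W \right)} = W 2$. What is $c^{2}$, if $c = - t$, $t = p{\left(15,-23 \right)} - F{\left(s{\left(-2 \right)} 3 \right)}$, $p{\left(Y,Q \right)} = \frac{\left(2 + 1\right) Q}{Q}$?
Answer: $100$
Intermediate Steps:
$s{\left(W \right)} = 2 W$
$F{\left(J \right)} = 13$
$p{\left(Y,Q \right)} = 3$ ($p{\left(Y,Q \right)} = \frac{3 Q}{Q} = 3$)
$t = -10$ ($t = 3 - 13 = -10$)
$c = 10$ ($c = \left(-1\right) \left(-10\right) = 10$)
$c^{2} = 10^{2} = 100$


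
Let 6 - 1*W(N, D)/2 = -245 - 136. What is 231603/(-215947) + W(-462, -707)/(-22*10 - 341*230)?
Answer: -9191359464/8492115775 ≈ -1.0823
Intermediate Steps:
W(N, D) = 774 (W(N, D) = 12 - 2*(-245 - 136) = 12 - 2*(-381) = 12 + 762 = 774)
231603/(-215947) + W(-462, -707)/(-22*10 - 341*230) = 231603/(-215947) + 774/(-22*10 - 341*230) = 231603*(-1/215947) + 774/(-220 - 78430) = -231603/215947 + 774/(-78650) = -231603/215947 + 774*(-1/78650) = -231603/215947 - 387/39325 = -9191359464/8492115775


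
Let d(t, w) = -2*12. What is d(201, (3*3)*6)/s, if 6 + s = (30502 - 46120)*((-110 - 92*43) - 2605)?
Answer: -1/4341153 ≈ -2.3035e-7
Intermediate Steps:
d(t, w) = -24
s = 104187672 (s = -6 + (30502 - 46120)*((-110 - 92*43) - 2605) = -6 - 15618*((-110 - 3956) - 2605) = -6 - 15618*(-4066 - 2605) = -6 - 15618*(-6671) = -6 + 104187678 = 104187672)
d(201, (3*3)*6)/s = -24/104187672 = -24*1/104187672 = -1/4341153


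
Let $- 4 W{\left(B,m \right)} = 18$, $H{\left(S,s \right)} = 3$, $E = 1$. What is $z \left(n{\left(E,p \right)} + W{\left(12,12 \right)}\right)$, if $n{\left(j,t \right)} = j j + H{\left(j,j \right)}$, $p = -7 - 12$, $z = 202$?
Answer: $-101$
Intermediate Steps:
$p = -19$ ($p = -7 - 12 = -19$)
$W{\left(B,m \right)} = - \frac{9}{2}$ ($W{\left(B,m \right)} = \left(- \frac{1}{4}\right) 18 = - \frac{9}{2}$)
$n{\left(j,t \right)} = 3 + j^{2}$ ($n{\left(j,t \right)} = j j + 3 = j^{2} + 3 = 3 + j^{2}$)
$z \left(n{\left(E,p \right)} + W{\left(12,12 \right)}\right) = 202 \left(\left(3 + 1^{2}\right) - \frac{9}{2}\right) = 202 \left(\left(3 + 1\right) - \frac{9}{2}\right) = 202 \left(4 - \frac{9}{2}\right) = 202 \left(- \frac{1}{2}\right) = -101$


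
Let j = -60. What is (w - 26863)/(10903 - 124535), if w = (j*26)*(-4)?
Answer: 20623/113632 ≈ 0.18149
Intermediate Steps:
w = 6240 (w = -60*26*(-4) = -1560*(-4) = 6240)
(w - 26863)/(10903 - 124535) = (6240 - 26863)/(10903 - 124535) = -20623/(-113632) = -20623*(-1/113632) = 20623/113632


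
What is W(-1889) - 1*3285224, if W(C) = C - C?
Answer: -3285224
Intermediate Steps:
W(C) = 0
W(-1889) - 1*3285224 = 0 - 1*3285224 = 0 - 3285224 = -3285224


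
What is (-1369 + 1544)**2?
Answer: 30625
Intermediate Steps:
(-1369 + 1544)**2 = 175**2 = 30625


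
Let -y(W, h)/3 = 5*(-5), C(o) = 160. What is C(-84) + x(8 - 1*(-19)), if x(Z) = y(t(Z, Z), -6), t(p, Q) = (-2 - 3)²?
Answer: 235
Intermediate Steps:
t(p, Q) = 25 (t(p, Q) = (-5)² = 25)
y(W, h) = 75 (y(W, h) = -15*(-5) = -3*(-25) = 75)
x(Z) = 75
C(-84) + x(8 - 1*(-19)) = 160 + 75 = 235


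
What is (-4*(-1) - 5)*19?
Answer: -19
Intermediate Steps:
(-4*(-1) - 5)*19 = (4 - 5)*19 = -1*19 = -19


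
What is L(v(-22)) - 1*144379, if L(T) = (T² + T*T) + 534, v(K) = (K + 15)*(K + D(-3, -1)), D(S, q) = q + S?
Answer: -77597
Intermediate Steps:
D(S, q) = S + q
v(K) = (-4 + K)*(15 + K) (v(K) = (K + 15)*(K + (-3 - 1)) = (15 + K)*(K - 4) = (15 + K)*(-4 + K) = (-4 + K)*(15 + K))
L(T) = 534 + 2*T² (L(T) = (T² + T²) + 534 = 2*T² + 534 = 534 + 2*T²)
L(v(-22)) - 1*144379 = (534 + 2*(-60 + (-22)² + 11*(-22))²) - 1*144379 = (534 + 2*(-60 + 484 - 242)²) - 144379 = (534 + 2*182²) - 144379 = (534 + 2*33124) - 144379 = (534 + 66248) - 144379 = 66782 - 144379 = -77597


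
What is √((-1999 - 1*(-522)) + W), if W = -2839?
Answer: 2*I*√1079 ≈ 65.696*I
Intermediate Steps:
√((-1999 - 1*(-522)) + W) = √((-1999 - 1*(-522)) - 2839) = √((-1999 + 522) - 2839) = √(-1477 - 2839) = √(-4316) = 2*I*√1079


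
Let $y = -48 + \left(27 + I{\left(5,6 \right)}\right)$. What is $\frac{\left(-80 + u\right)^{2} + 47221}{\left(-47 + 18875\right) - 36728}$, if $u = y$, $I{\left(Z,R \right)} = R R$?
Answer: $- \frac{25723}{8950} \approx -2.8741$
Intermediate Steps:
$I{\left(Z,R \right)} = R^{2}$
$y = 15$ ($y = -48 + \left(27 + 6^{2}\right) = -48 + \left(27 + 36\right) = -48 + 63 = 15$)
$u = 15$
$\frac{\left(-80 + u\right)^{2} + 47221}{\left(-47 + 18875\right) - 36728} = \frac{\left(-80 + 15\right)^{2} + 47221}{\left(-47 + 18875\right) - 36728} = \frac{\left(-65\right)^{2} + 47221}{18828 - 36728} = \frac{4225 + 47221}{-17900} = 51446 \left(- \frac{1}{17900}\right) = - \frac{25723}{8950}$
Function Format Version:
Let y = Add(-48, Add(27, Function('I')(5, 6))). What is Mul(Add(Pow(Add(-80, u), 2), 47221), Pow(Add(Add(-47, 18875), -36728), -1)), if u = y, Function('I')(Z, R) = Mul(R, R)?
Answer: Rational(-25723, 8950) ≈ -2.8741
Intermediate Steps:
Function('I')(Z, R) = Pow(R, 2)
y = 15 (y = Add(-48, Add(27, Pow(6, 2))) = Add(-48, Add(27, 36)) = Add(-48, 63) = 15)
u = 15
Mul(Add(Pow(Add(-80, u), 2), 47221), Pow(Add(Add(-47, 18875), -36728), -1)) = Mul(Add(Pow(Add(-80, 15), 2), 47221), Pow(Add(Add(-47, 18875), -36728), -1)) = Mul(Add(Pow(-65, 2), 47221), Pow(Add(18828, -36728), -1)) = Mul(Add(4225, 47221), Pow(-17900, -1)) = Mul(51446, Rational(-1, 17900)) = Rational(-25723, 8950)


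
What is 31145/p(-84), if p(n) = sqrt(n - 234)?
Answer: -31145*I*sqrt(318)/318 ≈ -1746.5*I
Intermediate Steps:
p(n) = sqrt(-234 + n)
31145/p(-84) = 31145/(sqrt(-234 - 84)) = 31145/(sqrt(-318)) = 31145/((I*sqrt(318))) = 31145*(-I*sqrt(318)/318) = -31145*I*sqrt(318)/318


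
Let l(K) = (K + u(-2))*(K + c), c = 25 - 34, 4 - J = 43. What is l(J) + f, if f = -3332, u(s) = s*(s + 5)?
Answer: -1172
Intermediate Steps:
J = -39 (J = 4 - 1*43 = 4 - 43 = -39)
u(s) = s*(5 + s)
c = -9
l(K) = (-9 + K)*(-6 + K) (l(K) = (K - 2*(5 - 2))*(K - 9) = (K - 2*3)*(-9 + K) = (K - 6)*(-9 + K) = (-6 + K)*(-9 + K) = (-9 + K)*(-6 + K))
l(J) + f = (54 + (-39)² - 15*(-39)) - 3332 = (54 + 1521 + 585) - 3332 = 2160 - 3332 = -1172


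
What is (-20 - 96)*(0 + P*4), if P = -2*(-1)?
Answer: -928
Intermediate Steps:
P = 2
(-20 - 96)*(0 + P*4) = (-20 - 96)*(0 + 2*4) = -116*(0 + 8) = -116*8 = -928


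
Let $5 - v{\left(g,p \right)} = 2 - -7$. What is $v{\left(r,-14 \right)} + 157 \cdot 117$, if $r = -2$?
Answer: $18365$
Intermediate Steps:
$v{\left(g,p \right)} = -4$ ($v{\left(g,p \right)} = 5 - \left(2 - -7\right) = 5 - \left(2 + 7\right) = 5 - 9 = -4$)
$v{\left(r,-14 \right)} + 157 \cdot 117 = -4 + 157 \cdot 117 = -4 + 18369 = 18365$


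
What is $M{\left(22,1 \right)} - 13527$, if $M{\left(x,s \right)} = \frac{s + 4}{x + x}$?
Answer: $- \frac{595183}{44} \approx -13527.0$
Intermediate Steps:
$M{\left(x,s \right)} = \frac{4 + s}{2 x}$
$M{\left(22,1 \right)} - 13527 = \frac{4 + 1}{2 \cdot 22} - 13527 = \frac{1}{2} \cdot \frac{1}{22} \cdot 5 - 13527 = \frac{5}{44} - 13527 = - \frac{595183}{44}$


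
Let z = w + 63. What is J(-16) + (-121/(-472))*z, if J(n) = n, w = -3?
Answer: -73/118 ≈ -0.61864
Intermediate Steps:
z = 60 (z = -3 + 63 = 60)
J(-16) + (-121/(-472))*z = -16 - 121/(-472)*60 = -16 - 121*(-1/472)*60 = -16 + (121/472)*60 = -16 + 1815/118 = -73/118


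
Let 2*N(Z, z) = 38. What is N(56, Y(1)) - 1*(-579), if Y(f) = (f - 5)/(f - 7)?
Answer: 598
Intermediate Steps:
Y(f) = (-5 + f)/(-7 + f)
N(Z, z) = 19 (N(Z, z) = (½)*38 = 19)
N(56, Y(1)) - 1*(-579) = 19 - 1*(-579) = 19 + 579 = 598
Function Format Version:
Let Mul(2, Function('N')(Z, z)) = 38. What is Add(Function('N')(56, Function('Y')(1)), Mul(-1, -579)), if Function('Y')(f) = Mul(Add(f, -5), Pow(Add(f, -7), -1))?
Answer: 598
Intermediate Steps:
Function('Y')(f) = Mul(Pow(Add(-7, f), -1), Add(-5, f)) (Function('Y')(f) = Mul(Add(-5, f), Pow(Add(-7, f), -1)) = Mul(Pow(Add(-7, f), -1), Add(-5, f)))
Function('N')(Z, z) = 19 (Function('N')(Z, z) = Mul(Rational(1, 2), 38) = 19)
Add(Function('N')(56, Function('Y')(1)), Mul(-1, -579)) = Add(19, Mul(-1, -579)) = Add(19, 579) = 598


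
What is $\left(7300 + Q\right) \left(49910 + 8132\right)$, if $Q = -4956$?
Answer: $136050448$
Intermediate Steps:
$\left(7300 + Q\right) \left(49910 + 8132\right) = \left(7300 - 4956\right) \left(49910 + 8132\right) = 2344 \cdot 58042 = 136050448$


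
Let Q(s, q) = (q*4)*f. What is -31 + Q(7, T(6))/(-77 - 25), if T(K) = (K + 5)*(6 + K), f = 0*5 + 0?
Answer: -31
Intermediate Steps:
f = 0 (f = 0 + 0 = 0)
T(K) = (5 + K)*(6 + K)
Q(s, q) = 0 (Q(s, q) = (q*4)*0 = (4*q)*0 = 0)
-31 + Q(7, T(6))/(-77 - 25) = -31 + 0/(-77 - 25) = -31 + 0/(-102) = -31 + 0*(-1/102) = -31 + 0 = -31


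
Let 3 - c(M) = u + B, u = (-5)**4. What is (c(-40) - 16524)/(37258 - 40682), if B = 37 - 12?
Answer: 17171/3424 ≈ 5.0149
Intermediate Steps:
B = 25
u = 625
c(M) = -647 (c(M) = 3 - (625 + 25) = 3 - 1*650 = 3 - 650 = -647)
(c(-40) - 16524)/(37258 - 40682) = (-647 - 16524)/(37258 - 40682) = -17171/(-3424) = -17171*(-1/3424) = 17171/3424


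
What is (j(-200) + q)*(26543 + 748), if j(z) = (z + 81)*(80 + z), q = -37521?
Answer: -634270131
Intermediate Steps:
j(z) = (80 + z)*(81 + z) (j(z) = (81 + z)*(80 + z) = (80 + z)*(81 + z))
(j(-200) + q)*(26543 + 748) = ((6480 + (-200)**2 + 161*(-200)) - 37521)*(26543 + 748) = ((6480 + 40000 - 32200) - 37521)*27291 = (14280 - 37521)*27291 = -23241*27291 = -634270131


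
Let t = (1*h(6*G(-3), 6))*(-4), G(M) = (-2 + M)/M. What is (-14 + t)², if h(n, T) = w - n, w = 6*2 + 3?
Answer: 1156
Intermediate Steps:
G(M) = (-2 + M)/M
w = 15 (w = 12 + 3 = 15)
h(n, T) = 15 - n
t = -20 (t = (1*(15 - 6*(-2 - 3)/(-3)))*(-4) = (1*(15 - 6*(-⅓*(-5))))*(-4) = (1*(15 - 6*5/3))*(-4) = (1*(15 - 1*10))*(-4) = (1*(15 - 10))*(-4) = (1*5)*(-4) = 5*(-4) = -20)
(-14 + t)² = (-14 - 20)² = (-34)² = 1156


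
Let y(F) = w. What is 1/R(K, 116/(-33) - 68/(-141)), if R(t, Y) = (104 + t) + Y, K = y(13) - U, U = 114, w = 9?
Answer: -517/2085 ≈ -0.24796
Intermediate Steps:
y(F) = 9
K = -105 (K = 9 - 1*114 = 9 - 114 = -105)
R(t, Y) = 104 + Y + t
1/R(K, 116/(-33) - 68/(-141)) = 1/(104 + (116/(-33) - 68/(-141)) - 105) = 1/(104 + (116*(-1/33) - 68*(-1/141)) - 105) = 1/(104 + (-116/33 + 68/141) - 105) = 1/(104 - 1568/517 - 105) = 1/(-2085/517) = -517/2085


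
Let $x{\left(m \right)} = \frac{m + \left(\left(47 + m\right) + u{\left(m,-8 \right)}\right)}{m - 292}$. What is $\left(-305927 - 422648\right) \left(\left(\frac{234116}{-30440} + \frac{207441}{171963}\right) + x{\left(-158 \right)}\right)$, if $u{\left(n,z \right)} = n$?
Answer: $\frac{303864176842}{75339} \approx 4.0333 \cdot 10^{6}$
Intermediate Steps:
$x{\left(m \right)} = \frac{47 + 3 m}{-292 + m}$ ($x{\left(m \right)} = \frac{m + \left(\left(47 + m\right) + m\right)}{m - 292} = \frac{m + \left(47 + 2 m\right)}{-292 + m} = \frac{47 + 3 m}{-292 + m}$)
$\left(-305927 - 422648\right) \left(\left(\frac{234116}{-30440} + \frac{207441}{171963}\right) + x{\left(-158 \right)}\right) = \left(-305927 - 422648\right) \left(\left(\frac{234116}{-30440} + \frac{207441}{171963}\right) + \frac{47 + 3 \left(-158\right)}{-292 - 158}\right) = - 728575 \left(\left(234116 \left(- \frac{1}{30440}\right) + 207441 \cdot \frac{1}{171963}\right) + \frac{47 - 474}{-450}\right) = - 728575 \left(\left(- \frac{58529}{7610} + \frac{2561}{2123}\right) - - \frac{427}{450}\right) = - 728575 \left(- \frac{104767857}{16156030} + \frac{427}{450}\right) = \left(-728575\right) \left(- \frac{2012345542}{363510675}\right) = \frac{303864176842}{75339}$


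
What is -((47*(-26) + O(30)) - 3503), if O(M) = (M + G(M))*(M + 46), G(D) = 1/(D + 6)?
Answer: 21986/9 ≈ 2442.9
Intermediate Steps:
G(D) = 1/(6 + D)
O(M) = (46 + M)*(M + 1/(6 + M)) (O(M) = (M + 1/(6 + M))*(M + 46) = (M + 1/(6 + M))*(46 + M) = (46 + M)*(M + 1/(6 + M)))
-((47*(-26) + O(30)) - 3503) = -((47*(-26) + (46 + 30 + 30*(6 + 30)*(46 + 30))/(6 + 30)) - 3503) = -((-1222 + (46 + 30 + 30*36*76)/36) - 3503) = -((-1222 + (46 + 30 + 82080)/36) - 3503) = -((-1222 + (1/36)*82156) - 3503) = -((-1222 + 20539/9) - 3503) = -(9541/9 - 3503) = -1*(-21986/9) = 21986/9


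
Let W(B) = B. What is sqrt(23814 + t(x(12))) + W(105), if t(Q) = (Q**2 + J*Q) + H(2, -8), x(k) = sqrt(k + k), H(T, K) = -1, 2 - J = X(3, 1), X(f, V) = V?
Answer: 105 + sqrt(23837 + 2*sqrt(6)) ≈ 259.41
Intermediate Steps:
J = 1 (J = 2 - 1*1 = 2 - 1 = 1)
x(k) = sqrt(2)*sqrt(k) (x(k) = sqrt(2*k) = sqrt(2)*sqrt(k))
t(Q) = -1 + Q + Q**2 (t(Q) = (Q**2 + 1*Q) - 1 = (Q**2 + Q) - 1 = (Q + Q**2) - 1 = -1 + Q + Q**2)
sqrt(23814 + t(x(12))) + W(105) = sqrt(23814 + (-1 + sqrt(2)*sqrt(12) + (sqrt(2)*sqrt(12))**2)) + 105 = sqrt(23814 + (-1 + sqrt(2)*(2*sqrt(3)) + (sqrt(2)*(2*sqrt(3)))**2)) + 105 = sqrt(23814 + (-1 + 2*sqrt(6) + (2*sqrt(6))**2)) + 105 = sqrt(23814 + (-1 + 2*sqrt(6) + 24)) + 105 = sqrt(23814 + (23 + 2*sqrt(6))) + 105 = sqrt(23837 + 2*sqrt(6)) + 105 = 105 + sqrt(23837 + 2*sqrt(6))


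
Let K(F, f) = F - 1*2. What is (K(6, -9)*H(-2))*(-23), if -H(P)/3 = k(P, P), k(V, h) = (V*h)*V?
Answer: -2208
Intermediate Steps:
k(V, h) = h*V²
H(P) = -3*P³ (H(P) = -3*P*P² = -3*P³)
K(F, f) = -2 + F (K(F, f) = F - 2 = -2 + F)
(K(6, -9)*H(-2))*(-23) = ((-2 + 6)*(-3*(-2)³))*(-23) = (4*(-3*(-8)))*(-23) = (4*24)*(-23) = 96*(-23) = -2208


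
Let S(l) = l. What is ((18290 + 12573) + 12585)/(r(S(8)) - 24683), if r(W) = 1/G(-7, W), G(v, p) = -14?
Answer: -608272/345563 ≈ -1.7602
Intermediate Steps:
r(W) = -1/14 (r(W) = 1/(-14) = -1/14)
((18290 + 12573) + 12585)/(r(S(8)) - 24683) = ((18290 + 12573) + 12585)/(-1/14 - 24683) = (30863 + 12585)/(-345563/14) = 43448*(-14/345563) = -608272/345563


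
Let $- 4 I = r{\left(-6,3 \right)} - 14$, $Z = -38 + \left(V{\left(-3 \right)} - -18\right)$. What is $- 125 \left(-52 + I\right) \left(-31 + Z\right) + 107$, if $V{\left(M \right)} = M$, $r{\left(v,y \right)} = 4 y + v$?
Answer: $-337393$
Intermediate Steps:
$r{\left(v,y \right)} = v + 4 y$
$Z = -23$ ($Z = -38 - -15 = -38 + \left(-3 + 18\right) = -38 + 15 = -23$)
$I = 2$ ($I = - \frac{\left(-6 + 4 \cdot 3\right) - 14}{4} = - \frac{\left(-6 + 12\right) - 14}{4} = - \frac{6 - 14}{4} = \left(- \frac{1}{4}\right) \left(-8\right) = 2$)
$- 125 \left(-52 + I\right) \left(-31 + Z\right) + 107 = - 125 \left(-52 + 2\right) \left(-31 - 23\right) + 107 = - 125 \left(\left(-50\right) \left(-54\right)\right) + 107 = \left(-125\right) 2700 + 107 = -337500 + 107 = -337393$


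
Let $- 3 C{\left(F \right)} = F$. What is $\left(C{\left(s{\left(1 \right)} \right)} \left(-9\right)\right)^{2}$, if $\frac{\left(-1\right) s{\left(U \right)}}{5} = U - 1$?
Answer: $0$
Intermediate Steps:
$s{\left(U \right)} = 5 - 5 U$ ($s{\left(U \right)} = - 5 \left(U - 1\right) = - 5 \left(-1 + U\right) = 5 - 5 U$)
$C{\left(F \right)} = - \frac{F}{3}$
$\left(C{\left(s{\left(1 \right)} \right)} \left(-9\right)\right)^{2} = \left(- \frac{5 - 5}{3} \left(-9\right)\right)^{2} = \left(\left(- \frac{1}{3}\right) 0 \left(-9\right)\right)^{2} = \left(0 \left(-9\right)\right)^{2} = 0^{2} = 0$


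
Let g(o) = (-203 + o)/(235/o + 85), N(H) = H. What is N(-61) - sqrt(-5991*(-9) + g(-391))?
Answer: -61 - 3*sqrt(14975545)/50 ≈ -293.19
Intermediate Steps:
g(o) = (-203 + o)/(85 + 235/o)
N(-61) - sqrt(-5991*(-9) + g(-391)) = -61 - sqrt(-5991*(-9) + (1/5)*(-391)*(-203 - 391)/(47 + 17*(-391))) = -61 - sqrt(53919 + (1/5)*(-391)*(-594)/(47 - 6647)) = -61 - sqrt(53919 + (1/5)*(-391)*(-594)/(-6600)) = -61 - sqrt(53919 + (1/5)*(-391)*(-1/6600)*(-594)) = -61 - sqrt(53919 - 3519/500) = -61 - sqrt(26955981/500) = -61 - 3*sqrt(14975545)/50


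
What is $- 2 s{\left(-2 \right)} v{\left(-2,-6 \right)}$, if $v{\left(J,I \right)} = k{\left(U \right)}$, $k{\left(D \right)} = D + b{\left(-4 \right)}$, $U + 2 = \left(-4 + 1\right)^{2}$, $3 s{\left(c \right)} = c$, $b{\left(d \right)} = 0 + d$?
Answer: $4$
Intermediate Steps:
$b{\left(d \right)} = d$
$s{\left(c \right)} = \frac{c}{3}$
$U = 7$ ($U = -2 + \left(-4 + 1\right)^{2} = -2 + \left(-3\right)^{2} = -2 + 9 = 7$)
$k{\left(D \right)} = -4 + D$ ($k{\left(D \right)} = D - 4 = -4 + D$)
$v{\left(J,I \right)} = 3$ ($v{\left(J,I \right)} = -4 + 7 = 3$)
$- 2 s{\left(-2 \right)} v{\left(-2,-6 \right)} = - 2 \cdot \frac{1}{3} \left(-2\right) 3 = \left(-2\right) \left(- \frac{2}{3}\right) 3 = \frac{4}{3} \cdot 3 = 4$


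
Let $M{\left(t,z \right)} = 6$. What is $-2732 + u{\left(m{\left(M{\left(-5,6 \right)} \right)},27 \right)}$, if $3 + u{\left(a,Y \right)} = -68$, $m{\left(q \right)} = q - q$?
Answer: $-2803$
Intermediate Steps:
$m{\left(q \right)} = 0$
$u{\left(a,Y \right)} = -71$ ($u{\left(a,Y \right)} = -3 - 68 = -71$)
$-2732 + u{\left(m{\left(M{\left(-5,6 \right)} \right)},27 \right)} = -2732 - 71 = -2803$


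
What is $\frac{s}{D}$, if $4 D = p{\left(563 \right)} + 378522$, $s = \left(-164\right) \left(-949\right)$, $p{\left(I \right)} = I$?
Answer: $\frac{622544}{379085} \approx 1.6422$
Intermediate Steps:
$s = 155636$
$D = \frac{379085}{4}$ ($D = \frac{563 + 378522}{4} = \frac{1}{4} \cdot 379085 = \frac{379085}{4} \approx 94771.0$)
$\frac{s}{D} = \frac{155636}{\frac{379085}{4}} = 155636 \cdot \frac{4}{379085} = \frac{622544}{379085}$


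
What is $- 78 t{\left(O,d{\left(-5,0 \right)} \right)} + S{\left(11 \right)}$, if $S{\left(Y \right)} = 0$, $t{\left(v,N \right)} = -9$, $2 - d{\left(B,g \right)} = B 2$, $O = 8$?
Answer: $702$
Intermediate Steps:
$d{\left(B,g \right)} = 2 - 2 B$ ($d{\left(B,g \right)} = 2 - B 2 = 2 - 2 B$)
$- 78 t{\left(O,d{\left(-5,0 \right)} \right)} + S{\left(11 \right)} = \left(-78\right) \left(-9\right) + 0 = 702 + 0 = 702$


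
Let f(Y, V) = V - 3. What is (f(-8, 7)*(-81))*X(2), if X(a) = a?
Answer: -648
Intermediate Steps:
f(Y, V) = -3 + V
(f(-8, 7)*(-81))*X(2) = ((-3 + 7)*(-81))*2 = (4*(-81))*2 = -324*2 = -648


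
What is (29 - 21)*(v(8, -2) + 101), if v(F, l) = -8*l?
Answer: 936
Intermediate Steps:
(29 - 21)*(v(8, -2) + 101) = (29 - 21)*(-8*(-2) + 101) = 8*(16 + 101) = 8*117 = 936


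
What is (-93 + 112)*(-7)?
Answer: -133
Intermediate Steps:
(-93 + 112)*(-7) = 19*(-7) = -133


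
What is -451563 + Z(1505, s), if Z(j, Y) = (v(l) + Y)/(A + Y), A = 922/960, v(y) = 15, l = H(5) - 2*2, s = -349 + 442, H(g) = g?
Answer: -20365891023/45101 ≈ -4.5156e+5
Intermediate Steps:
s = 93
l = 1 (l = 5 - 2*2 = 5 - 4 = 1)
A = 461/480 (A = 922*(1/960) = 461/480 ≈ 0.96042)
Z(j, Y) = (15 + Y)/(461/480 + Y)
-451563 + Z(1505, s) = -451563 + 480*(15 + 93)/(461 + 480*93) = -451563 + 480*108/(461 + 44640) = -451563 + 480*108/45101 = -451563 + 480*(1/45101)*108 = -451563 + 51840/45101 = -20365891023/45101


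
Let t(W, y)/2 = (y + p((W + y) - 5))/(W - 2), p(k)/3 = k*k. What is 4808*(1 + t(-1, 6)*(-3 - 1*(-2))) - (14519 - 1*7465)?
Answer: 16986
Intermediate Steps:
p(k) = 3*k**2 (p(k) = 3*(k*k) = 3*k**2)
t(W, y) = 2*(y + 3*(-5 + W + y)**2)/(-2 + W) (t(W, y) = 2*((y + 3*((W + y) - 5)**2)/(W - 2)) = 2*((y + 3*(-5 + W + y)**2)/(-2 + W)) = 2*(y + 3*(-5 + W + y)**2)/(-2 + W))
4808*(1 + t(-1, 6)*(-3 - 1*(-2))) - (14519 - 1*7465) = 4808*(1 + (2*(6 + 3*(-5 - 1 + 6)**2)/(-2 - 1))*(-3 - 1*(-2))) - (14519 - 1*7465) = 4808*(1 + (2*(6 + 3*0**2)/(-3))*(-3 + 2)) - (14519 - 7465) = 4808*(1 + (2*(-1/3)*(6 + 3*0))*(-1)) - 1*7054 = 4808*(1 + (2*(-1/3)*(6 + 0))*(-1)) - 7054 = 4808*(1 + (2*(-1/3)*6)*(-1)) - 7054 = 4808*(1 - 4*(-1)) - 7054 = 4808*(1 + 4) - 7054 = 4808*5 - 7054 = 24040 - 7054 = 16986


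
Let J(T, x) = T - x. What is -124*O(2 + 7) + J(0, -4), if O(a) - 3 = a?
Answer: -1484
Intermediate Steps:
O(a) = 3 + a
-124*O(2 + 7) + J(0, -4) = -124*(3 + (2 + 7)) + (0 - 1*(-4)) = -124*(3 + 9) + (0 + 4) = -124*12 + 4 = -1488 + 4 = -1484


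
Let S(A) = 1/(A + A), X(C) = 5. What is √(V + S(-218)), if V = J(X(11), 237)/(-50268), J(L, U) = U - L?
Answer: I*√51853892565/2739606 ≈ 0.083119*I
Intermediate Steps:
S(A) = 1/(2*A)
V = -58/12567 (V = (237 - 1*5)/(-50268) = (237 - 5)*(-1/50268) = 232*(-1/50268) = -58/12567 ≈ -0.0046153)
√(V + S(-218)) = √(-58/12567 + (½)/(-218)) = √(-58/12567 + (½)*(-1/218)) = √(-58/12567 - 1/436) = √(-37855/5479212) = I*√51853892565/2739606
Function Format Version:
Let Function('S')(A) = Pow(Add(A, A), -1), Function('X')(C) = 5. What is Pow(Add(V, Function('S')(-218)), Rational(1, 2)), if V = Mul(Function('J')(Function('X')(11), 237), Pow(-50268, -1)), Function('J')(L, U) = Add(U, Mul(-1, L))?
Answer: Mul(Rational(1, 2739606), I, Pow(51853892565, Rational(1, 2))) ≈ Mul(0.083119, I)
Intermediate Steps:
Function('S')(A) = Mul(Rational(1, 2), Pow(A, -1)) (Function('S')(A) = Pow(Mul(2, A), -1) = Mul(Rational(1, 2), Pow(A, -1)))
V = Rational(-58, 12567) (V = Mul(Add(237, Mul(-1, 5)), Pow(-50268, -1)) = Mul(Add(237, -5), Rational(-1, 50268)) = Mul(232, Rational(-1, 50268)) = Rational(-58, 12567) ≈ -0.0046153)
Pow(Add(V, Function('S')(-218)), Rational(1, 2)) = Pow(Add(Rational(-58, 12567), Mul(Rational(1, 2), Pow(-218, -1))), Rational(1, 2)) = Pow(Add(Rational(-58, 12567), Mul(Rational(1, 2), Rational(-1, 218))), Rational(1, 2)) = Pow(Add(Rational(-58, 12567), Rational(-1, 436)), Rational(1, 2)) = Pow(Rational(-37855, 5479212), Rational(1, 2)) = Mul(Rational(1, 2739606), I, Pow(51853892565, Rational(1, 2)))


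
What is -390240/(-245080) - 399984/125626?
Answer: -612547356/384855251 ≈ -1.5916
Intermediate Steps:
-390240/(-245080) - 399984/125626 = -390240*(-1/245080) - 399984*1/125626 = 9756/6127 - 199992/62813 = -612547356/384855251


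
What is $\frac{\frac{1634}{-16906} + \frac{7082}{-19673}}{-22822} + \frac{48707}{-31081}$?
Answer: $- \frac{184850656729649879}{117958745541965758} \approx -1.5671$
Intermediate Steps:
$\frac{\frac{1634}{-16906} + \frac{7082}{-19673}}{-22822} + \frac{48707}{-31081} = \left(1634 \left(- \frac{1}{16906}\right) + 7082 \left(- \frac{1}{19673}\right)\right) \left(- \frac{1}{22822}\right) + 48707 \left(- \frac{1}{31081}\right) = \left(- \frac{817}{8453} - \frac{7082}{19673}\right) \left(- \frac{1}{22822}\right) - \frac{48707}{31081} = \left(- \frac{75936987}{166295869}\right) \left(- \frac{1}{22822}\right) - \frac{48707}{31081} = \frac{75936987}{3795204322318} - \frac{48707}{31081} = - \frac{184850656729649879}{117958745541965758}$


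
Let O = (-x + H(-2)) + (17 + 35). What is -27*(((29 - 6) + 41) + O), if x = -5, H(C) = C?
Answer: -3213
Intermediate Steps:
O = 55 (O = (-1*(-5) - 2) + (17 + 35) = (5 - 2) + 52 = 3 + 52 = 55)
-27*(((29 - 6) + 41) + O) = -27*(((29 - 6) + 41) + 55) = -27*((23 + 41) + 55) = -27*(64 + 55) = -27*119 = -3213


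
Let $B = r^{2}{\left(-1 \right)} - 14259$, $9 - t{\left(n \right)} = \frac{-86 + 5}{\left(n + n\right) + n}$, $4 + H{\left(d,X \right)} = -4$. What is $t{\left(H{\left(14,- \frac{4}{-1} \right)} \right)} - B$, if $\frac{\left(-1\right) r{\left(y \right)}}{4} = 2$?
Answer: $\frac{113605}{8} \approx 14201.0$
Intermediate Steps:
$r{\left(y \right)} = -8$ ($r{\left(y \right)} = \left(-4\right) 2 = -8$)
$H{\left(d,X \right)} = -8$ ($H{\left(d,X \right)} = -4 - 4 = -8$)
$t{\left(n \right)} = 9 + \frac{27}{n}$ ($t{\left(n \right)} = 9 - \frac{-86 + 5}{\left(n + n\right) + n} = 9 - - \frac{81}{2 n + n} = 9 - - \frac{81}{3 n} = 9 - - 81 \frac{1}{3 n} = 9 - - \frac{27}{n} = 9 + \frac{27}{n}$)
$B = -14195$ ($B = \left(-8\right)^{2} - 14259 = 64 - 14259 = -14195$)
$t{\left(H{\left(14,- \frac{4}{-1} \right)} \right)} - B = \left(9 + \frac{27}{-8}\right) - -14195 = \left(9 + 27 \left(- \frac{1}{8}\right)\right) + 14195 = \left(9 - \frac{27}{8}\right) + 14195 = \frac{45}{8} + 14195 = \frac{113605}{8}$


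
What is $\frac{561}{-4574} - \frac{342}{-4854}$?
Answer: $- \frac{193131}{3700366} \approx -0.052192$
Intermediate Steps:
$\frac{561}{-4574} - \frac{342}{-4854} = 561 \left(- \frac{1}{4574}\right) - - \frac{57}{809} = - \frac{561}{4574} + \frac{57}{809} = - \frac{193131}{3700366}$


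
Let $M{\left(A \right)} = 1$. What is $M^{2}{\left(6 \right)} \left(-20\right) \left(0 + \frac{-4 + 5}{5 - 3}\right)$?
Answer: $-10$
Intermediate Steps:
$M^{2}{\left(6 \right)} \left(-20\right) \left(0 + \frac{-4 + 5}{5 - 3}\right) = 1^{2} \left(-20\right) \left(0 + \frac{-4 + 5}{5 - 3}\right) = 1 \left(-20\right) \left(0 + 1 \cdot \frac{1}{2}\right) = - 20 \left(0 + 1 \cdot \frac{1}{2}\right) = - 20 \left(0 + \frac{1}{2}\right) = \left(-20\right) \frac{1}{2} = -10$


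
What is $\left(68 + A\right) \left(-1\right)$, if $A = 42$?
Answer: $-110$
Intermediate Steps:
$\left(68 + A\right) \left(-1\right) = \left(68 + 42\right) \left(-1\right) = 110 \left(-1\right) = -110$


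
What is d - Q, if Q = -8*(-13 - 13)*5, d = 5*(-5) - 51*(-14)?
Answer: -351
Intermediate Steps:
d = 689 (d = -25 + 714 = 689)
Q = 1040 (Q = -8*(-26)*5 = 208*5 = 1040)
d - Q = 689 - 1*1040 = 689 - 1040 = -351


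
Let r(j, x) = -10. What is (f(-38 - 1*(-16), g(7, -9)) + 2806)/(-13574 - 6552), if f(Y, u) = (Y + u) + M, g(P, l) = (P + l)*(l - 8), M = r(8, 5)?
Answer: -1404/10063 ≈ -0.13952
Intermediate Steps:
M = -10
g(P, l) = (-8 + l)*(P + l) (g(P, l) = (P + l)*(-8 + l) = (-8 + l)*(P + l))
f(Y, u) = -10 + Y + u (f(Y, u) = (Y + u) - 10 = -10 + Y + u)
(f(-38 - 1*(-16), g(7, -9)) + 2806)/(-13574 - 6552) = ((-10 + (-38 - 1*(-16)) + ((-9)**2 - 8*7 - 8*(-9) + 7*(-9))) + 2806)/(-13574 - 6552) = ((-10 + (-38 + 16) + (81 - 56 + 72 - 63)) + 2806)/(-20126) = ((-10 - 22 + 34) + 2806)*(-1/20126) = (2 + 2806)*(-1/20126) = 2808*(-1/20126) = -1404/10063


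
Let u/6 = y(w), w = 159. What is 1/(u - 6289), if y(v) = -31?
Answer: -1/6475 ≈ -0.00015444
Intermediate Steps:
u = -186 (u = 6*(-31) = -186)
1/(u - 6289) = 1/(-186 - 6289) = 1/(-6475) = -1/6475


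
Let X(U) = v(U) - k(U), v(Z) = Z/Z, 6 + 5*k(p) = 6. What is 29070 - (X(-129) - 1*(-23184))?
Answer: 5885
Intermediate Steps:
k(p) = 0 (k(p) = -6/5 + (⅕)*6 = -6/5 + 6/5 = 0)
v(Z) = 1
X(U) = 1 (X(U) = 1 - 1*0 = 1 + 0 = 1)
29070 - (X(-129) - 1*(-23184)) = 29070 - (1 - 1*(-23184)) = 29070 - (1 + 23184) = 29070 - 1*23185 = 29070 - 23185 = 5885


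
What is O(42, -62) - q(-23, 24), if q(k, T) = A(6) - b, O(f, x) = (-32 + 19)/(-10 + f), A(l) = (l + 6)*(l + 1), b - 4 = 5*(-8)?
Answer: -3853/32 ≈ -120.41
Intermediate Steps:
b = -36 (b = 4 + 5*(-8) = 4 - 40 = -36)
A(l) = (1 + l)*(6 + l) (A(l) = (6 + l)*(1 + l) = (1 + l)*(6 + l))
O(f, x) = -13/(-10 + f)
q(k, T) = 120 (q(k, T) = (6 + 6**2 + 7*6) - 1*(-36) = (6 + 36 + 42) + 36 = 84 + 36 = 120)
O(42, -62) - q(-23, 24) = -13/(-10 + 42) - 1*120 = -13/32 - 120 = -3853/32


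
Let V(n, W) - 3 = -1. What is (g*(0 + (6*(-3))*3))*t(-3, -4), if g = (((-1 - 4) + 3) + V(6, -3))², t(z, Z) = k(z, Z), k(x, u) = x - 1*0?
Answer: 0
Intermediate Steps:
k(x, u) = x (k(x, u) = x + 0 = x)
V(n, W) = 2 (V(n, W) = 3 - 1 = 2)
t(z, Z) = z
g = 0 (g = (((-1 - 4) + 3) + 2)² = ((-5 + 3) + 2)² = (-2 + 2)² = 0² = 0)
(g*(0 + (6*(-3))*3))*t(-3, -4) = (0*(0 + (6*(-3))*3))*(-3) = (0*(0 - 18*3))*(-3) = (0*(0 - 54))*(-3) = (0*(-54))*(-3) = 0*(-3) = 0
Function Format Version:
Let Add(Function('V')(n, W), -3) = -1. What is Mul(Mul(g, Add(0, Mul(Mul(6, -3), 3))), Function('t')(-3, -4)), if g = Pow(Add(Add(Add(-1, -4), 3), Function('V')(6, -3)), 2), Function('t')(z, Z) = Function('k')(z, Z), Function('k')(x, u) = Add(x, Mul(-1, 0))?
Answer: 0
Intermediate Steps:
Function('k')(x, u) = x (Function('k')(x, u) = Add(x, 0) = x)
Function('V')(n, W) = 2 (Function('V')(n, W) = Add(3, -1) = 2)
Function('t')(z, Z) = z
g = 0 (g = Pow(Add(Add(Add(-1, -4), 3), 2), 2) = Pow(Add(Add(-5, 3), 2), 2) = Pow(Add(-2, 2), 2) = Pow(0, 2) = 0)
Mul(Mul(g, Add(0, Mul(Mul(6, -3), 3))), Function('t')(-3, -4)) = Mul(Mul(0, Add(0, Mul(Mul(6, -3), 3))), -3) = Mul(Mul(0, Add(0, Mul(-18, 3))), -3) = Mul(Mul(0, Add(0, -54)), -3) = Mul(Mul(0, -54), -3) = Mul(0, -3) = 0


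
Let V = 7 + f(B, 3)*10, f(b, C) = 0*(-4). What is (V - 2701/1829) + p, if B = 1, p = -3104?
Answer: -5667114/1829 ≈ -3098.5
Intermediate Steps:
f(b, C) = 0
V = 7 (V = 7 + 0*10 = 7 + 0 = 7)
(V - 2701/1829) + p = (7 - 2701/1829) - 3104 = 10102/1829 - 3104 = -5667114/1829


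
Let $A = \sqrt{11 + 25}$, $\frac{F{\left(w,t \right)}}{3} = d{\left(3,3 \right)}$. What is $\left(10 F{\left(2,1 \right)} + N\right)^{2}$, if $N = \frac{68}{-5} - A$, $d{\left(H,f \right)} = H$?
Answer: $\frac{123904}{25} \approx 4956.2$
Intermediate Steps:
$F{\left(w,t \right)} = 9$ ($F{\left(w,t \right)} = 3 \cdot 3 = 9$)
$A = 6$ ($A = \sqrt{36} = 6$)
$N = - \frac{98}{5}$ ($N = \frac{68}{-5} - 6 = 68 \left(- \frac{1}{5}\right) - 6 = - \frac{68}{5} - 6 = - \frac{98}{5} \approx -19.6$)
$\left(10 F{\left(2,1 \right)} + N\right)^{2} = \left(10 \cdot 9 - \frac{98}{5}\right)^{2} = \left(90 - \frac{98}{5}\right)^{2} = \left(\frac{352}{5}\right)^{2} = \frac{123904}{25}$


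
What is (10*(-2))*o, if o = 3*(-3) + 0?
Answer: 180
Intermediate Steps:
o = -9 (o = -9 + 0 = -9)
(10*(-2))*o = (10*(-2))*(-9) = -20*(-9) = 180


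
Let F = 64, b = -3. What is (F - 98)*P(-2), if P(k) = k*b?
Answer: -204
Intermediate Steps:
P(k) = -3*k (P(k) = k*(-3) = -3*k)
(F - 98)*P(-2) = (64 - 98)*(-3*(-2)) = -34*6 = -204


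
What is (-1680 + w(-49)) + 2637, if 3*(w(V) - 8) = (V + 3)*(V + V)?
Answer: 7403/3 ≈ 2467.7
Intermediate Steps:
w(V) = 8 + 2*V*(3 + V)/3 (w(V) = 8 + ((V + 3)*(V + V))/3 = 8 + ((3 + V)*(2*V))/3 = 8 + (2*V*(3 + V))/3 = 8 + 2*V*(3 + V)/3)
(-1680 + w(-49)) + 2637 = (-1680 + (8 + 2*(-49) + (⅔)*(-49)²)) + 2637 = (-1680 + (8 - 98 + (⅔)*2401)) + 2637 = (-1680 + (8 - 98 + 4802/3)) + 2637 = (-1680 + 4532/3) + 2637 = -508/3 + 2637 = 7403/3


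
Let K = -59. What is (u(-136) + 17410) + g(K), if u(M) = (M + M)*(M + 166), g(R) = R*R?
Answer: 12731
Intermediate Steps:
g(R) = R**2
u(M) = 2*M*(166 + M) (u(M) = (2*M)*(166 + M) = 2*M*(166 + M))
(u(-136) + 17410) + g(K) = (2*(-136)*(166 - 136) + 17410) + (-59)**2 = (2*(-136)*30 + 17410) + 3481 = (-8160 + 17410) + 3481 = 9250 + 3481 = 12731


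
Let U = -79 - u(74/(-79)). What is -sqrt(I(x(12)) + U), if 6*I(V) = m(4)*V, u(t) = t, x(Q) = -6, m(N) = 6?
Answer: -I*sqrt(524639)/79 ≈ -9.1686*I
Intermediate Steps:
I(V) = V (I(V) = (6*V)/6 = V)
U = -6167/79 (U = -79 - 74/(-79) = -79 - 74*(-1)/79 = -79 - 1*(-74/79) = -79 + 74/79 = -6167/79 ≈ -78.063)
-sqrt(I(x(12)) + U) = -sqrt(-6 - 6167/79) = -sqrt(-6641/79) = -I*sqrt(524639)/79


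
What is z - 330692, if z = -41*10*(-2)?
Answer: -329872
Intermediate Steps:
z = 820 (z = -410*(-2) = 820)
z - 330692 = 820 - 330692 = -329872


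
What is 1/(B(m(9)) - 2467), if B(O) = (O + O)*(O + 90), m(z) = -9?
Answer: -1/3925 ≈ -0.00025478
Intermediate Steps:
B(O) = 2*O*(90 + O) (B(O) = (2*O)*(90 + O) = 2*O*(90 + O))
1/(B(m(9)) - 2467) = 1/(2*(-9)*(90 - 9) - 2467) = 1/(2*(-9)*81 - 2467) = 1/(-1458 - 2467) = 1/(-3925) = -1/3925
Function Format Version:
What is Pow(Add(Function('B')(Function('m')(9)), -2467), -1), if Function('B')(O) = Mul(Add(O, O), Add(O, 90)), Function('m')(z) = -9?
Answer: Rational(-1, 3925) ≈ -0.00025478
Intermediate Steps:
Function('B')(O) = Mul(2, O, Add(90, O)) (Function('B')(O) = Mul(Mul(2, O), Add(90, O)) = Mul(2, O, Add(90, O)))
Pow(Add(Function('B')(Function('m')(9)), -2467), -1) = Pow(Add(Mul(2, -9, Add(90, -9)), -2467), -1) = Pow(Add(Mul(2, -9, 81), -2467), -1) = Pow(Add(-1458, -2467), -1) = Pow(-3925, -1) = Rational(-1, 3925)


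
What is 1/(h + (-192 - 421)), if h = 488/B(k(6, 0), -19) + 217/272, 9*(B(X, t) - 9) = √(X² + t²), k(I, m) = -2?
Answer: -12715825648/7050356081273 + 81234432*√365/35251780406365 ≈ -0.0017595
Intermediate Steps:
B(X, t) = 9 + √(X² + t²)/9
h = 217/272 + 488/(9 + √365/9) (h = 488/(9 + √((-2)² + (-19)²)/9) + 217/272 = 488/(9 + √(4 + 361)/9) + 217*(1/272) = 488/(9 + √365/9) + 217/272 = 217/272 + 488/(9 + √365/9) ≈ 44.672)
1/(h + (-192 - 421)) = 1/((24527269/421328 - 1098*√365/1549) + (-192 - 421)) = 1/((24527269/421328 - 1098*√365/1549) - 613) = 1/(-233746795/421328 - 1098*√365/1549)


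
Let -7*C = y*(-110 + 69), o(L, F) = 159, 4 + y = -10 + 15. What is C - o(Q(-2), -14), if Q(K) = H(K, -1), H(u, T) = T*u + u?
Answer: -1072/7 ≈ -153.14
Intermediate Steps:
H(u, T) = u + T*u
y = 1 (y = -4 + (-10 + 15) = -4 + 5 = 1)
Q(K) = 0 (Q(K) = K*(1 - 1) = K*0 = 0)
C = 41/7 (C = -(-110 + 69)/7 = -(-41)/7 = -⅐*(-41) = 41/7 ≈ 5.8571)
C - o(Q(-2), -14) = 41/7 - 1*159 = 41/7 - 159 = -1072/7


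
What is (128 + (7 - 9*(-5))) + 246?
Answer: 426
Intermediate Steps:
(128 + (7 - 9*(-5))) + 246 = (128 + (7 + 45)) + 246 = (128 + 52) + 246 = 180 + 246 = 426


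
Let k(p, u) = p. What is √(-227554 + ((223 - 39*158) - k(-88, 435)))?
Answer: I*√233405 ≈ 483.12*I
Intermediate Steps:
√(-227554 + ((223 - 39*158) - k(-88, 435))) = √(-227554 + ((223 - 39*158) - 1*(-88))) = √(-227554 + ((223 - 6162) + 88)) = √(-227554 + (-5939 + 88)) = √(-227554 - 5851) = √(-233405) = I*√233405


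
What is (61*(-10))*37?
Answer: -22570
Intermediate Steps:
(61*(-10))*37 = -610*37 = -22570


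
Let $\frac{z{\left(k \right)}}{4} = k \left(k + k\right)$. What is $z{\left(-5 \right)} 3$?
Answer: $600$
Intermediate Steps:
$z{\left(k \right)} = 8 k^{2}$ ($z{\left(k \right)} = 4 k \left(k + k\right) = 4 k 2 k = 4 \cdot 2 k^{2} = 8 k^{2}$)
$z{\left(-5 \right)} 3 = 8 \left(-5\right)^{2} \cdot 3 = 8 \cdot 25 \cdot 3 = 200 \cdot 3 = 600$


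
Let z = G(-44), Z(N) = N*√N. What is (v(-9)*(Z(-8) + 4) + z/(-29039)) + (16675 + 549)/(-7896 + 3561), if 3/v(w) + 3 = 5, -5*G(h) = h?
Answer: 255098506/125884065 - 24*I*√2 ≈ 2.0265 - 33.941*I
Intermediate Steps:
Z(N) = N^(3/2)
G(h) = -h/5
v(w) = 3/2 (v(w) = 3/(-3 + 5) = 3/2)
z = 44/5 (z = -⅕*(-44) = 44/5 ≈ 8.8000)
(v(-9)*(Z(-8) + 4) + z/(-29039)) + (16675 + 549)/(-7896 + 3561) = (3*((-8)^(3/2) + 4)/2 + (44/5)/(-29039)) + (16675 + 549)/(-7896 + 3561) = (3*(-16*I*√2 + 4)/2 + (44/5)*(-1/29039)) + 17224/(-4335) = (3*(4 - 16*I*√2)/2 - 44/145195) + 17224*(-1/4335) = ((6 - 24*I*√2) - 44/145195) - 17224/4335 = (871126/145195 - 24*I*√2) - 17224/4335 = 255098506/125884065 - 24*I*√2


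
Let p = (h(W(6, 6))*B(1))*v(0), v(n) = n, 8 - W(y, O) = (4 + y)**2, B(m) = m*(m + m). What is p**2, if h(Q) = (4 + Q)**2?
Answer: 0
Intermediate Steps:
B(m) = 2*m**2 (B(m) = m*(2*m) = 2*m**2)
W(y, O) = 8 - (4 + y)**2
p = 0 (p = ((4 + (8 - (4 + 6)**2))**2*(2*1**2))*0 = ((4 + (8 - 1*10**2))**2*(2*1))*0 = ((4 + (8 - 1*100))**2*2)*0 = ((4 + (8 - 100))**2*2)*0 = ((4 - 92)**2*2)*0 = ((-88)**2*2)*0 = (7744*2)*0 = 15488*0 = 0)
p**2 = 0**2 = 0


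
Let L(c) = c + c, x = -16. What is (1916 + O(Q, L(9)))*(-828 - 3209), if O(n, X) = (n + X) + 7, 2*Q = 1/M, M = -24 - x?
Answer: -125369035/16 ≈ -7.8356e+6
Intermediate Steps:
L(c) = 2*c
M = -8 (M = -24 - 1*(-16) = -24 + 16 = -8)
Q = -1/16 (Q = (1/2)/(-8) = (1/2)*(-1/8) = -1/16 ≈ -0.062500)
O(n, X) = 7 + X + n (O(n, X) = (X + n) + 7 = 7 + X + n)
(1916 + O(Q, L(9)))*(-828 - 3209) = (1916 + (7 + 2*9 - 1/16))*(-828 - 3209) = (1916 + (7 + 18 - 1/16))*(-4037) = (1916 + 399/16)*(-4037) = (31055/16)*(-4037) = -125369035/16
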